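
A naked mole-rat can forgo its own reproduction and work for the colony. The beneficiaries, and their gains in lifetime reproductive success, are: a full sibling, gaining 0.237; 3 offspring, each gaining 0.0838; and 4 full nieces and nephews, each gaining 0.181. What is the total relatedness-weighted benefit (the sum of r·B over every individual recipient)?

r to a full sibling = 1/2 (full sibs share both parents — two paths of length 2: r = 2·(1/2)^2 = 1/2).
r to an offspring = 1/2 (one parent–offspring link: r = (1/2)^1 = 1/2).
r to a full niece or nephew = 1/4 (full aunt/uncle↔niece/nephew: two paths of length 3 through the shared grandparent pair: r = 2·(1/2)^3 = 1/4).
Summing one r·B term per recipient: 1·0.5·0.237 + 3·0.5·0.0838 + 4·0.25·0.181 = 0.4252.

0.4252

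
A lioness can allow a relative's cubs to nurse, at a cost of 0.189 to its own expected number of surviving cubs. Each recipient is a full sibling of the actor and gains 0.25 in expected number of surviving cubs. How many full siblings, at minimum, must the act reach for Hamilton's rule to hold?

2

r to a full sibling = 0.5 (full sibs share both parents — two paths of length 2: r = 2·(1/2)^2 = 1/2).
Hamilton's rule: n·r·B > C  ⇒  n > C/(r·B) = 0.189/(0.5·0.25) = 1.512.
The smallest integer exceeding 1.512 is 2.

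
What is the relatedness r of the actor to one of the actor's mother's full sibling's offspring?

0.125

Each parent–offspring link contributes a factor of 1/2, and independent paths through distinct common ancestors add.
First cousins share one grandparent pair — two paths of length 4: r = 2·(1/2)^4 = 1/8.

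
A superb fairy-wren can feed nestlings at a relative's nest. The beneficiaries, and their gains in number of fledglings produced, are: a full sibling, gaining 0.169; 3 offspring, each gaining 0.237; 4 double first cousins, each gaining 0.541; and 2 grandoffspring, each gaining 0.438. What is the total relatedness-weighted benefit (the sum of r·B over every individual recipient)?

r to a full sibling = 0.5 (full sibs share both parents — two paths of length 2: r = 2·(1/2)^2 = 1/2).
r to an offspring = 1/2 (one parent–offspring link: r = (1/2)^1 = 1/2).
r to a double first cousin = 0.25 (double first cousins share both grandparent pairs — four paths of length 4: r = 4·(1/2)^4 = 1/4).
r to a grandoffspring = 0.25 (two parent–offspring links: r = (1/2)^2 = 1/4).
Summing one r·B term per recipient: 1·0.5·0.169 + 3·0.5·0.237 + 4·0.25·0.541 + 2·0.25·0.438 = 1.2.

1.2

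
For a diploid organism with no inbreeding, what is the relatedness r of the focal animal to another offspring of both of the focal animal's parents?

Each parent–offspring link contributes a factor of 1/2, and independent paths through distinct common ancestors add.
Full sibs share both parents — two paths of length 2: r = 2·(1/2)^2 = 1/2.

0.5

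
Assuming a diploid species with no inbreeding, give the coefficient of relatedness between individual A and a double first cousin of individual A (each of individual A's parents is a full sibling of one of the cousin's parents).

0.25

Each parent–offspring link contributes a factor of 1/2, and independent paths through distinct common ancestors add.
Double first cousins share both grandparent pairs — four paths of length 4: r = 4·(1/2)^4 = 1/4.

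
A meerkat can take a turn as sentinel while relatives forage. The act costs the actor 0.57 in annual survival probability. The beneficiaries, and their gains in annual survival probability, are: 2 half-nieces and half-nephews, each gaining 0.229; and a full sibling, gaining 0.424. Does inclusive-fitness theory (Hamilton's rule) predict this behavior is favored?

No

Hamilton's rule: the trait is favored when the sum of r·B over every recipient exceeds the actor's cost C.
r to a half-niece or half-nephew = 0.125 (half-aunt/uncle↔niece/nephew: one path of length 3: r = (1/2)^3 = 1/8).
r to a full sibling = 1/2 (full sibs share both parents — two paths of length 2: r = 2·(1/2)^2 = 1/2).
Summing one r·B term per recipient: 2·0.125·0.229 + 1·0.5·0.424 = 0.26925.
0.26925 < 0.57: the indirect benefit is less than the cost.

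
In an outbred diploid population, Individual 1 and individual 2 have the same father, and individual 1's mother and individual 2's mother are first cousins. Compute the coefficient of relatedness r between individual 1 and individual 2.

0.28125

Independent pedigree routes through distinct common ancestors add.
Individual 1 and individual 2 are related in two ways: half-sibs through their shared father (r = 1/4) and second cousins through their mothers (r = 1/32).
r = 1/4 + 1/32 = 9/32 = 0.28125.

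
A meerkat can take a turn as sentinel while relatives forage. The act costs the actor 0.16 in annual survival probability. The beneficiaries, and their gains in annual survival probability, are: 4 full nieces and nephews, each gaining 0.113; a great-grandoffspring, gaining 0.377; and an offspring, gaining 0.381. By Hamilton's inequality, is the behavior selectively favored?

Yes

Hamilton's rule: the trait is favored when the sum of r·B over every recipient exceeds the actor's cost C.
r to a full niece or nephew = 0.25 (full aunt/uncle↔niece/nephew: two paths of length 3 through the shared grandparent pair: r = 2·(1/2)^3 = 1/4).
r to a great-grandoffspring = 0.125 (three parent–offspring links: r = (1/2)^3 = 1/8).
r to an offspring = 0.5 (one parent–offspring link: r = (1/2)^1 = 1/2).
Summing one r·B term per recipient: 4·0.25·0.113 + 1·0.125·0.377 + 1·0.5·0.381 = 0.350625.
0.350625 > 0.16: the indirect benefit exceeds the cost.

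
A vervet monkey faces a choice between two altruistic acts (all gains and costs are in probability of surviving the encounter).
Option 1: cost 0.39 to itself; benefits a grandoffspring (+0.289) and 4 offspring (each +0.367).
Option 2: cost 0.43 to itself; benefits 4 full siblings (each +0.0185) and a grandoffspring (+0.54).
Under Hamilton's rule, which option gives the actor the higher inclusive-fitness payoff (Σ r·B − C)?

Option 1

Option 1: r to a grandoffspring = 0.25.
Option 1: r to an offspring = 0.5.
Option 1: Σ r·B − C = (1·0.25·0.289 + 4·0.5·0.367) − 0.39 = 0.41625.
Option 2: r to a full sibling = 0.5.
Option 2: r to a grandoffspring = 0.25.
Option 2: Σ r·B − C = (4·0.5·0.0185 + 1·0.25·0.54) − 0.43 = -0.258.
Option 1 has the higher net inclusive-fitness payoff.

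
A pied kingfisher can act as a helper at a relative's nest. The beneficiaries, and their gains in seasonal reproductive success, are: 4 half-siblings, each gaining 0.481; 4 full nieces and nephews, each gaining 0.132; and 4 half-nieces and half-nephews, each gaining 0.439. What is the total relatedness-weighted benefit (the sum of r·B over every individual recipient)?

r to a half-sibling = 1/4 (half-sibs share one parent — one path of length 2: r = (1/2)^2 = 1/4).
r to a full niece or nephew = 0.25 (full aunt/uncle↔niece/nephew: two paths of length 3 through the shared grandparent pair: r = 2·(1/2)^3 = 1/4).
r to a half-niece or half-nephew = 1/8 (half-aunt/uncle↔niece/nephew: one path of length 3: r = (1/2)^3 = 1/8).
Summing one r·B term per recipient: 4·0.25·0.481 + 4·0.25·0.132 + 4·0.125·0.439 = 0.8325.

0.8325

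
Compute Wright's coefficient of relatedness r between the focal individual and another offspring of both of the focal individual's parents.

Each parent–offspring link contributes a factor of 1/2, and independent paths through distinct common ancestors add.
Full sibs share both parents — two paths of length 2: r = 2·(1/2)^2 = 1/2.

0.5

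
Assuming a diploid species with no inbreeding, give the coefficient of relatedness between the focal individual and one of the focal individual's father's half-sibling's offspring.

Each parent–offspring link contributes a factor of 1/2, and independent paths through distinct common ancestors add.
Half first cousins share one grandparent — one path of length 4: r = (1/2)^4 = 1/16.

0.0625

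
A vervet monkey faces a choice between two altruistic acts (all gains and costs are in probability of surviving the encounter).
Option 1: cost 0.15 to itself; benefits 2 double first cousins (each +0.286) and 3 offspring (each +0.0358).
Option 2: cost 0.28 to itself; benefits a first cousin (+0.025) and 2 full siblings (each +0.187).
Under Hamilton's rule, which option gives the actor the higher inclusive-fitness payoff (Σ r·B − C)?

Option 1

Option 1: r to a double first cousin = 0.25.
Option 1: r to an offspring = 0.5.
Option 1: Σ r·B − C = (2·0.25·0.286 + 3·0.5·0.0358) − 0.15 = 0.0467.
Option 2: r to a first cousin = 0.125.
Option 2: r to a full sibling = 0.5.
Option 2: Σ r·B − C = (1·0.125·0.025 + 2·0.5·0.187) − 0.28 = -0.089875.
Option 1 has the higher net inclusive-fitness payoff.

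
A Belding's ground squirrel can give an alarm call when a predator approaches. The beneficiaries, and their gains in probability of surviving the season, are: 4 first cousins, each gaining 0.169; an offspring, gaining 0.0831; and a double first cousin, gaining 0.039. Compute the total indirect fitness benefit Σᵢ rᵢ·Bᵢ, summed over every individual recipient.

r to a first cousin = 1/8 (first cousins share one grandparent pair — two paths of length 4: r = 2·(1/2)^4 = 1/8).
r to an offspring = 0.5 (one parent–offspring link: r = (1/2)^1 = 1/2).
r to a double first cousin = 0.25 (double first cousins share both grandparent pairs — four paths of length 4: r = 4·(1/2)^4 = 1/4).
Summing one r·B term per recipient: 4·0.125·0.169 + 1·0.5·0.0831 + 1·0.25·0.039 = 0.1358.

0.1358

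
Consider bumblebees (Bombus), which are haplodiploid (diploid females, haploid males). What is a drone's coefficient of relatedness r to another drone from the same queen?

0.5

Haploid brothers each carry a random half of the queen's diploid genome, so on average they share half: r = 1/2.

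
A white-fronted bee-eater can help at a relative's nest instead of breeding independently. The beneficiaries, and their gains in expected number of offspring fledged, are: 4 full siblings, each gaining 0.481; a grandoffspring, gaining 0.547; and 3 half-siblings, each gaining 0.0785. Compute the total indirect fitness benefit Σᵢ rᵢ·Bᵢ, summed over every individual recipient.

r to a full sibling = 0.5 (full sibs share both parents — two paths of length 2: r = 2·(1/2)^2 = 1/2).
r to a grandoffspring = 1/4 (two parent–offspring links: r = (1/2)^2 = 1/4).
r to a half-sibling = 0.25 (half-sibs share one parent — one path of length 2: r = (1/2)^2 = 1/4).
Summing one r·B term per recipient: 4·0.5·0.481 + 1·0.25·0.547 + 3·0.25·0.0785 = 1.157625.

1.157625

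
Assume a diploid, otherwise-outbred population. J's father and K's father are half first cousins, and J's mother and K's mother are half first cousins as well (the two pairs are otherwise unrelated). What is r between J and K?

0.03125

Wright's path rule: contributions from independent ancestry routes add.
J and K are related in two ways: half second cousins through their fathers (r = 1/64) and half second cousins through their mothers (r = 1/64).
r = 1/64 + 1/64 = 1/32 = 0.03125.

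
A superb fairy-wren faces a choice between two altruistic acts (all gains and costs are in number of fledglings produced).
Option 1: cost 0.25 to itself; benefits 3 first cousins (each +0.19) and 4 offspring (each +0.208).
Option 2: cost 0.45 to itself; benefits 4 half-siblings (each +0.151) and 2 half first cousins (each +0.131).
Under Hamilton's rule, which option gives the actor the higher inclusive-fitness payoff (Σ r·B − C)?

Option 1

Option 1: r to a first cousin = 0.125.
Option 1: r to an offspring = 0.5.
Option 1: Σ r·B − C = (3·0.125·0.19 + 4·0.5·0.208) − 0.25 = 0.23725.
Option 2: r to a half-sibling = 0.25.
Option 2: r to a half first cousin = 0.0625.
Option 2: Σ r·B − C = (4·0.25·0.151 + 2·0.0625·0.131) − 0.45 = -0.282625.
Option 1 has the higher net inclusive-fitness payoff.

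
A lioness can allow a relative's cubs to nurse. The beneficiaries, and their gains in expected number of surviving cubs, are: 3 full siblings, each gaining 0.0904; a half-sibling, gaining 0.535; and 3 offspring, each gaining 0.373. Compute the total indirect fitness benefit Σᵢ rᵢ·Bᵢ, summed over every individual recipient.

0.82885

r to a full sibling = 0.5 (full sibs share both parents — two paths of length 2: r = 2·(1/2)^2 = 1/2).
r to a half-sibling = 1/4 (half-sibs share one parent — one path of length 2: r = (1/2)^2 = 1/4).
r to an offspring = 1/2 (one parent–offspring link: r = (1/2)^1 = 1/2).
Summing one r·B term per recipient: 3·0.5·0.0904 + 1·0.25·0.535 + 3·0.5·0.373 = 0.82885.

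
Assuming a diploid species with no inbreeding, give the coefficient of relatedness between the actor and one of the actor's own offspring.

0.5

Each parent–offspring link contributes a factor of 1/2, and independent paths through distinct common ancestors add.
One parent–offspring link: r = (1/2)^1 = 1/2.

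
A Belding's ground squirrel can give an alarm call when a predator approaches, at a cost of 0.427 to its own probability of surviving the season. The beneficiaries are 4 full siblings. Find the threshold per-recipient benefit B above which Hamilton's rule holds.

0.2135

r to a full sibling = 1/2 (full sibs share both parents — two paths of length 2: r = 2·(1/2)^2 = 1/2).
Hamilton's rule with n recipients of equal r: n·r·B > C, so B > C/(n·r) = 0.427/(4·0.5) = 0.2135.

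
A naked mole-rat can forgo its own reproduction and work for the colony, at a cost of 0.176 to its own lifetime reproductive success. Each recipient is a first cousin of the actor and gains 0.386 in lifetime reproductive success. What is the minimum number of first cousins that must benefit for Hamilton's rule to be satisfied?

r to a first cousin = 1/8 (first cousins share one grandparent pair — two paths of length 4: r = 2·(1/2)^4 = 1/8).
Hamilton's rule: n·r·B > C  ⇒  n > C/(r·B) = 0.176/(0.125·0.386) = 3.648.
The smallest integer exceeding 3.648 is 4.

4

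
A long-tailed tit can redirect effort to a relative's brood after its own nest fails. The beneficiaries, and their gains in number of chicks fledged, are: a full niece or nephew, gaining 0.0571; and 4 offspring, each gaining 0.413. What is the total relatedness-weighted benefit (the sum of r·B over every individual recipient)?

0.840275

r to a full niece or nephew = 0.25 (full aunt/uncle↔niece/nephew: two paths of length 3 through the shared grandparent pair: r = 2·(1/2)^3 = 1/4).
r to an offspring = 1/2 (one parent–offspring link: r = (1/2)^1 = 1/2).
Summing one r·B term per recipient: 1·0.25·0.0571 + 4·0.5·0.413 = 0.840275.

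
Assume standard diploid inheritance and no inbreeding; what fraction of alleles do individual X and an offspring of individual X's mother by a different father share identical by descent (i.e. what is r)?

0.25

Each parent–offspring link contributes a factor of 1/2, and independent paths through distinct common ancestors add.
Half-sibs share one parent — one path of length 2: r = (1/2)^2 = 1/4.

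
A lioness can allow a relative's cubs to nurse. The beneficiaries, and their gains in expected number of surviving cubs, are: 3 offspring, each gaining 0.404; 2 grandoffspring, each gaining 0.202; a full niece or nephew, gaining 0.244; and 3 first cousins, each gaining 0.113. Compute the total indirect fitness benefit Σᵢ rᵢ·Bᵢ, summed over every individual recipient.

0.810375

r to an offspring = 1/2 (one parent–offspring link: r = (1/2)^1 = 1/2).
r to a grandoffspring = 1/4 (two parent–offspring links: r = (1/2)^2 = 1/4).
r to a full niece or nephew = 1/4 (full aunt/uncle↔niece/nephew: two paths of length 3 through the shared grandparent pair: r = 2·(1/2)^3 = 1/4).
r to a first cousin = 1/8 (first cousins share one grandparent pair — two paths of length 4: r = 2·(1/2)^4 = 1/8).
Summing one r·B term per recipient: 3·0.5·0.404 + 2·0.25·0.202 + 1·0.25·0.244 + 3·0.125·0.113 = 0.810375.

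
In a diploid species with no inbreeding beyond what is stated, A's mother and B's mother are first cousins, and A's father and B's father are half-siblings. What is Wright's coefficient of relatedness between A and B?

0.09375

Relatedness sums over independent paths through distinct common ancestors.
A and B are related in two ways: second cousins through their mothers (r = 1/32) and half first cousins through their fathers (r = 1/16).
r = 1/32 + 1/16 = 3/32 = 0.09375.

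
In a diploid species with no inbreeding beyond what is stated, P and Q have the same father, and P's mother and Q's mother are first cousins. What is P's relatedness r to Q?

0.28125

Relatedness sums over independent paths through distinct common ancestors.
P and Q are related in two ways: half-sibs through their shared father (r = 1/4) and second cousins through their mothers (r = 1/32).
r = 1/4 + 1/32 = 0.28125.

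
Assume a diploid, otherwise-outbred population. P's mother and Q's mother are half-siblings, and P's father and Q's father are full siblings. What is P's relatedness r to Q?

Independent pedigree routes through distinct common ancestors add.
P and Q are related in two ways: half first cousins through their mothers (r = 1/16) and first cousins through their fathers (r = 1/8).
r = 1/16 + 1/8 = 3/16 = 0.1875.

0.1875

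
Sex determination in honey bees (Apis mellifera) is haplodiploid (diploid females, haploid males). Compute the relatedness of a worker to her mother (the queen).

One meiotic link between diploid queen and diploid daughter: r = 1/2.

0.5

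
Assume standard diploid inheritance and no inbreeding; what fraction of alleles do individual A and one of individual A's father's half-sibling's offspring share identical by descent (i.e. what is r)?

Each parent–offspring link contributes a factor of 1/2, and independent paths through distinct common ancestors add.
Half first cousins share one grandparent — one path of length 4: r = (1/2)^4 = 1/16.

0.0625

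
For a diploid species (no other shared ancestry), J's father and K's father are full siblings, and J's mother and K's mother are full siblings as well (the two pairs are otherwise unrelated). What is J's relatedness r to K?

0.25

With two independent routes of shared ancestry, r is the sum of the two contributions.
J and K are related in two ways: first cousins through their fathers (r = 1/8) and first cousins through their mothers (r = 1/8) — i.e. double first cousins.
r = 1/8 + 1/8 = 0.25.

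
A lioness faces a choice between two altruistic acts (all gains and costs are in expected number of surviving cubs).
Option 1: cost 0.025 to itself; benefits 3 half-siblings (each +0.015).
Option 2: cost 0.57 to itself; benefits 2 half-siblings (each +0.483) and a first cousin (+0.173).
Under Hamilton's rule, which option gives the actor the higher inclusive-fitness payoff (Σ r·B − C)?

Option 1: r to a half-sibling = 0.25.
Option 1: Σ r·B − C = (3·0.25·0.015) − 0.025 = -0.01375.
Option 2: r to a half-sibling = 0.25.
Option 2: r to a first cousin = 0.125.
Option 2: Σ r·B − C = (2·0.25·0.483 + 1·0.125·0.173) − 0.57 = -0.306875.
Option 1 has the higher net inclusive-fitness payoff.

Option 1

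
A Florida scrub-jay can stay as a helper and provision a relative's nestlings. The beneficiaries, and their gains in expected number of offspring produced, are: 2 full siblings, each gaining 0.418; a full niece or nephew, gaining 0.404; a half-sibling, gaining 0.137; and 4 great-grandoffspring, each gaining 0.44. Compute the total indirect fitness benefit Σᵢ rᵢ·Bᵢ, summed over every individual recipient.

r to a full sibling = 0.5 (full sibs share both parents — two paths of length 2: r = 2·(1/2)^2 = 1/2).
r to a full niece or nephew = 0.25 (full aunt/uncle↔niece/nephew: two paths of length 3 through the shared grandparent pair: r = 2·(1/2)^3 = 1/4).
r to a half-sibling = 1/4 (half-sibs share one parent — one path of length 2: r = (1/2)^2 = 1/4).
r to a great-grandoffspring = 0.125 (three parent–offspring links: r = (1/2)^3 = 1/8).
Summing one r·B term per recipient: 2·0.5·0.418 + 1·0.25·0.404 + 1·0.25·0.137 + 4·0.125·0.44 = 0.77325.

0.77325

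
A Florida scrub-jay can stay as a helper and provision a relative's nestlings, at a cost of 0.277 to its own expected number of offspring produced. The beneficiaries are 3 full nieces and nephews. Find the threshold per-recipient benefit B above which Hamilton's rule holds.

r to a full niece or nephew = 1/4 (full aunt/uncle↔niece/nephew: two paths of length 3 through the shared grandparent pair: r = 2·(1/2)^3 = 1/4).
Hamilton's rule with n recipients of equal r: n·r·B > C, so B > C/(n·r) = 0.277/(3·0.25) = 0.3693.

0.3693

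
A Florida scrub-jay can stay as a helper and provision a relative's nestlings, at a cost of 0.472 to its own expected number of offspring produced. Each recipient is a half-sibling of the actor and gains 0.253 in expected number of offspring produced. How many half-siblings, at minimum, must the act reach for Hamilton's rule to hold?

r to a half-sibling = 0.25 (half-sibs share one parent — one path of length 2: r = (1/2)^2 = 1/4).
Hamilton's rule: n·r·B > C  ⇒  n > C/(r·B) = 0.472/(0.25·0.253) = 7.462.
The smallest integer exceeding 7.462 is 8.

8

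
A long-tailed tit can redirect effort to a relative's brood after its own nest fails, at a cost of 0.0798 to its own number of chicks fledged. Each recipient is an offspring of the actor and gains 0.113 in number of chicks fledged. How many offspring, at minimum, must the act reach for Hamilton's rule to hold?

r to an offspring = 0.5 (one parent–offspring link: r = (1/2)^1 = 1/2).
Hamilton's rule: n·r·B > C  ⇒  n > C/(r·B) = 0.0798/(0.5·0.113) = 1.412.
The smallest integer exceeding 1.412 is 2.

2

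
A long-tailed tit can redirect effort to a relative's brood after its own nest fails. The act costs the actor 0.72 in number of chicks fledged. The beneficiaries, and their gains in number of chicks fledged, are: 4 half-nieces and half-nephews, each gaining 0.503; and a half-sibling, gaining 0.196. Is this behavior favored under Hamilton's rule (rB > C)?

Hamilton's rule: the trait is favored when the sum of r·B over every recipient exceeds the actor's cost C.
r to a half-niece or half-nephew = 0.125 (half-aunt/uncle↔niece/nephew: one path of length 3: r = (1/2)^3 = 1/8).
r to a half-sibling = 1/4 (half-sibs share one parent — one path of length 2: r = (1/2)^2 = 1/4).
Summing one r·B term per recipient: 4·0.125·0.503 + 1·0.25·0.196 = 0.3005.
0.3005 < 0.72: the indirect benefit is less than the cost.

No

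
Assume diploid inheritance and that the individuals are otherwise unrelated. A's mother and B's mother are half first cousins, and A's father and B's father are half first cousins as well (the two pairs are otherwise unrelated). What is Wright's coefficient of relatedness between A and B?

0.03125

With two independent routes of shared ancestry, r is the sum of the two contributions.
A and B are related in two ways: half second cousins through their mothers (r = 1/64) and half second cousins through their fathers (r = 1/64).
r = 1/64 + 1/64 = 0.03125.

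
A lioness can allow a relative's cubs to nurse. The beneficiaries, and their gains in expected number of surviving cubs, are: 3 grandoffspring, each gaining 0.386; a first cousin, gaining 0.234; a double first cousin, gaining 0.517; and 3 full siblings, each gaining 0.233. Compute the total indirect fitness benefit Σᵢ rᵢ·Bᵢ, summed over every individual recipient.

r to a grandoffspring = 0.25 (two parent–offspring links: r = (1/2)^2 = 1/4).
r to a first cousin = 0.125 (first cousins share one grandparent pair — two paths of length 4: r = 2·(1/2)^4 = 1/8).
r to a double first cousin = 0.25 (double first cousins share both grandparent pairs — four paths of length 4: r = 4·(1/2)^4 = 1/4).
r to a full sibling = 1/2 (full sibs share both parents — two paths of length 2: r = 2·(1/2)^2 = 1/2).
Summing one r·B term per recipient: 3·0.25·0.386 + 1·0.125·0.234 + 1·0.25·0.517 + 3·0.5·0.233 = 0.7975.

0.7975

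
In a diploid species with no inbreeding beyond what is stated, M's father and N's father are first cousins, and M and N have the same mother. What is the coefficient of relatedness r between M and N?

0.28125

Independent pedigree routes through distinct common ancestors add.
M and N are related in two ways: second cousins through their fathers (r = 1/32) and half-sibs through their shared mother (r = 1/4).
r = 1/32 + 1/4 = 9/32 = 0.28125.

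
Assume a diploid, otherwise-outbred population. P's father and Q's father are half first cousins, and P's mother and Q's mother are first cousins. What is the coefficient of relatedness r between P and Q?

Relatedness sums over independent paths through distinct common ancestors.
P and Q are related in two ways: half second cousins through their fathers (r = 1/64) and second cousins through their mothers (r = 1/32).
r = 1/64 + 1/32 = 0.046875.

0.046875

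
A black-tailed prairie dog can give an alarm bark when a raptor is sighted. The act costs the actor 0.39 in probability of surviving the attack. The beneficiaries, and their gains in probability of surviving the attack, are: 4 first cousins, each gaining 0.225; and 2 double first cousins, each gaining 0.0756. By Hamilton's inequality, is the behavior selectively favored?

Hamilton's rule: the trait is favored when the sum of r·B over every recipient exceeds the actor's cost C.
r to a first cousin = 0.125 (first cousins share one grandparent pair — two paths of length 4: r = 2·(1/2)^4 = 1/8).
r to a double first cousin = 1/4 (double first cousins share both grandparent pairs — four paths of length 4: r = 4·(1/2)^4 = 1/4).
Summing one r·B term per recipient: 4·0.125·0.225 + 2·0.25·0.0756 = 0.1503.
0.1503 < 0.39: the indirect benefit is less than the cost.

No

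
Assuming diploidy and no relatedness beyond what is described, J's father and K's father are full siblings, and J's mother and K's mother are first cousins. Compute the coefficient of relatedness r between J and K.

Wright's path rule: contributions from independent ancestry routes add.
J and K are related in two ways: first cousins through their fathers (r = 1/8) and second cousins through their mothers (r = 1/32).
r = 1/8 + 1/32 = 0.15625.

0.15625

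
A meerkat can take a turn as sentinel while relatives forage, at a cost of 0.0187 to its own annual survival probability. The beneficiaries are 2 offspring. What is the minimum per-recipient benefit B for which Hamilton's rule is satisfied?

r to an offspring = 0.5 (one parent–offspring link: r = (1/2)^1 = 1/2).
Hamilton's rule with n recipients of equal r: n·r·B > C, so B > C/(n·r) = 0.0187/(2·0.5) = 0.0187.

0.0187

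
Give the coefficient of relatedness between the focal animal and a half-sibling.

0.25

Half-sibs share one parent — one path of length 2: r = (1/2)^2 = 1/4.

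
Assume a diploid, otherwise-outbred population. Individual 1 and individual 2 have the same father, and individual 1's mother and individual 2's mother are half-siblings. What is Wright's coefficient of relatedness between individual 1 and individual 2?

Relatedness sums over independent paths through distinct common ancestors.
Individual 1 and individual 2 are related in two ways: half-sibs through their shared father (r = 1/4) and half first cousins through their mothers (r = 1/16).
r = 1/4 + 1/16 = 0.3125.

0.3125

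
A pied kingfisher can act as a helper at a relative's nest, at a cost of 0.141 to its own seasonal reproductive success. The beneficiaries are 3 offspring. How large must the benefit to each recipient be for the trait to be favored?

0.094

r to an offspring = 1/2 (one parent–offspring link: r = (1/2)^1 = 1/2).
Hamilton's rule with n recipients of equal r: n·r·B > C, so B > C/(n·r) = 0.141/(3·0.5) = 0.094.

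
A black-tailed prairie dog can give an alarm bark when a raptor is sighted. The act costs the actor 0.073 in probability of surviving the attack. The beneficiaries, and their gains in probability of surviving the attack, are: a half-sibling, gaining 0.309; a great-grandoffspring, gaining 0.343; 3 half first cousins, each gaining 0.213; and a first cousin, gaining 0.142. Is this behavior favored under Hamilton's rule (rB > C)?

Yes

Hamilton's rule: the trait is favored when the sum of r·B over every recipient exceeds the actor's cost C.
r to a half-sibling = 1/4 (half-sibs share one parent — one path of length 2: r = (1/2)^2 = 1/4).
r to a great-grandoffspring = 0.125 (three parent–offspring links: r = (1/2)^3 = 1/8).
r to a half first cousin = 1/16 (half first cousins share one grandparent — one path of length 4: r = (1/2)^4 = 1/16).
r to a first cousin = 1/8 (first cousins share one grandparent pair — two paths of length 4: r = 2·(1/2)^4 = 1/8).
Summing one r·B term per recipient: 1·0.25·0.309 + 1·0.125·0.343 + 3·0.0625·0.213 + 1·0.125·0.142 = 0.1778125.
0.1778125 > 0.073: the indirect benefit exceeds the cost.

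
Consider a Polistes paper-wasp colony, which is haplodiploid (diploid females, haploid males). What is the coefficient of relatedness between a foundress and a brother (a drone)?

Her haploid brother carries none of their father's genes and a random half of their mother's genome; that half matches the maternal half of her own genome with probability 1/2: r = 1/2 · 1/2 = 1/4.

0.25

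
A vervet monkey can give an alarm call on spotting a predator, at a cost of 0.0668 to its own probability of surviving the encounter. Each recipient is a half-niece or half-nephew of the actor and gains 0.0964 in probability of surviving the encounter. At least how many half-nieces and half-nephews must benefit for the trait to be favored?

6

r to a half-niece or half-nephew = 1/8 (half-aunt/uncle↔niece/nephew: one path of length 3: r = (1/2)^3 = 1/8).
Hamilton's rule: n·r·B > C  ⇒  n > C/(r·B) = 0.0668/(0.125·0.0964) = 5.544.
The smallest integer exceeding 5.544 is 6.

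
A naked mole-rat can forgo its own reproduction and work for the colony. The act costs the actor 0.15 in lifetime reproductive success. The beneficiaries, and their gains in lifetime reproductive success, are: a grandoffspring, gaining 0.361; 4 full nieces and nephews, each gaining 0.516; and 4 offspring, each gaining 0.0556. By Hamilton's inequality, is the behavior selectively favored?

Yes

Hamilton's rule: the trait is favored when the sum of r·B over every recipient exceeds the actor's cost C.
r to a grandoffspring = 1/4 (two parent–offspring links: r = (1/2)^2 = 1/4).
r to a full niece or nephew = 1/4 (full aunt/uncle↔niece/nephew: two paths of length 3 through the shared grandparent pair: r = 2·(1/2)^3 = 1/4).
r to an offspring = 0.5 (one parent–offspring link: r = (1/2)^1 = 1/2).
Summing one r·B term per recipient: 1·0.25·0.361 + 4·0.25·0.516 + 4·0.5·0.0556 = 0.71745.
0.71745 > 0.15: the indirect benefit exceeds the cost.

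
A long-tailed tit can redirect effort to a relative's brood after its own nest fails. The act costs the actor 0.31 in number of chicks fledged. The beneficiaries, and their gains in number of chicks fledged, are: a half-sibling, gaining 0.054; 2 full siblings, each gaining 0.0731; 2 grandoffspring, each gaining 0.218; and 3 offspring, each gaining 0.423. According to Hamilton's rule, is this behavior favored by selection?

Yes

Hamilton's rule: the trait is favored when the sum of r·B over every recipient exceeds the actor's cost C.
r to a half-sibling = 1/4 (half-sibs share one parent — one path of length 2: r = (1/2)^2 = 1/4).
r to a full sibling = 1/2 (full sibs share both parents — two paths of length 2: r = 2·(1/2)^2 = 1/2).
r to a grandoffspring = 0.25 (two parent–offspring links: r = (1/2)^2 = 1/4).
r to an offspring = 1/2 (one parent–offspring link: r = (1/2)^1 = 1/2).
Summing one r·B term per recipient: 1·0.25·0.054 + 2·0.5·0.0731 + 2·0.25·0.218 + 3·0.5·0.423 = 0.8301.
0.8301 > 0.31: the indirect benefit exceeds the cost.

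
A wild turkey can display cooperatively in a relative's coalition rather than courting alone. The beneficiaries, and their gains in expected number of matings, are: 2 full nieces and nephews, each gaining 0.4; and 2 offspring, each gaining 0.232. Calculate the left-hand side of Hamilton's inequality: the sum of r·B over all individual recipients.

r to a full niece or nephew = 1/4 (full aunt/uncle↔niece/nephew: two paths of length 3 through the shared grandparent pair: r = 2·(1/2)^3 = 1/4).
r to an offspring = 1/2 (one parent–offspring link: r = (1/2)^1 = 1/2).
Summing one r·B term per recipient: 2·0.25·0.4 + 2·0.5·0.232 = 0.432.

0.432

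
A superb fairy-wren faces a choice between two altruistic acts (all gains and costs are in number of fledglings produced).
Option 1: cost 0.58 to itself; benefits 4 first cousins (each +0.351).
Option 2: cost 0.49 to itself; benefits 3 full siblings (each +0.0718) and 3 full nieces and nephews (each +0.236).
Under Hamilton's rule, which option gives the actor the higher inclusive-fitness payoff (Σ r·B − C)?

Option 2

Option 1: r to a first cousin = 0.125.
Option 1: Σ r·B − C = (4·0.125·0.351) − 0.58 = -0.4045.
Option 2: r to a full sibling = 0.5.
Option 2: r to a full niece or nephew = 0.25.
Option 2: Σ r·B − C = (3·0.5·0.0718 + 3·0.25·0.236) − 0.49 = -0.2053.
Option 2 has the higher net inclusive-fitness payoff.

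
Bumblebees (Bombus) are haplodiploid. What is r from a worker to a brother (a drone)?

Her haploid brother carries none of their father's genes and a random half of their mother's genome; that half matches the maternal half of her own genome with probability 1/2: r = 1/2 · 1/2 = 1/4.

0.25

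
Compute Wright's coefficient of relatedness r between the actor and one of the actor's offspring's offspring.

Each parent–offspring link contributes a factor of 1/2, and independent paths through distinct common ancestors add.
Two parent–offspring links: r = (1/2)^2 = 1/4.

0.25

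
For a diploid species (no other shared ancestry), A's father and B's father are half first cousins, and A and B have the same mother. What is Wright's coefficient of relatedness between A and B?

Wright's path rule: contributions from independent ancestry routes add.
A and B are related in two ways: half second cousins through their fathers (r = 1/64) and half-sibs through their shared mother (r = 1/4).
r = 1/64 + 1/4 = 17/64 = 0.265625.

0.265625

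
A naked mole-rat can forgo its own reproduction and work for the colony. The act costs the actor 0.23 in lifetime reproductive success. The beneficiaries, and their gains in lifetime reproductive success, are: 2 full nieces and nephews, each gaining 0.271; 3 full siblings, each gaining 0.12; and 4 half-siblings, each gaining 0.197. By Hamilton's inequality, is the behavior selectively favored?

Hamilton's rule: the trait is favored when the sum of r·B over every recipient exceeds the actor's cost C.
r to a full niece or nephew = 0.25 (full aunt/uncle↔niece/nephew: two paths of length 3 through the shared grandparent pair: r = 2·(1/2)^3 = 1/4).
r to a full sibling = 0.5 (full sibs share both parents — two paths of length 2: r = 2·(1/2)^2 = 1/2).
r to a half-sibling = 1/4 (half-sibs share one parent — one path of length 2: r = (1/2)^2 = 1/4).
Summing one r·B term per recipient: 2·0.25·0.271 + 3·0.5·0.12 + 4·0.25·0.197 = 0.5125.
0.5125 > 0.23: the indirect benefit exceeds the cost.

Yes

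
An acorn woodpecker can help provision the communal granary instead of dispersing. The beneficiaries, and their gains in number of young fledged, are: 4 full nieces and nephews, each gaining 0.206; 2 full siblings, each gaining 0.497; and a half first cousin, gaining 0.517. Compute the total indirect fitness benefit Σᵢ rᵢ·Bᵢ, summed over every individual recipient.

r to a full niece or nephew = 1/4 (full aunt/uncle↔niece/nephew: two paths of length 3 through the shared grandparent pair: r = 2·(1/2)^3 = 1/4).
r to a full sibling = 0.5 (full sibs share both parents — two paths of length 2: r = 2·(1/2)^2 = 1/2).
r to a half first cousin = 0.0625 (half first cousins share one grandparent — one path of length 4: r = (1/2)^4 = 1/16).
Summing one r·B term per recipient: 4·0.25·0.206 + 2·0.5·0.497 + 1·0.0625·0.517 = 0.7353125.

0.7353125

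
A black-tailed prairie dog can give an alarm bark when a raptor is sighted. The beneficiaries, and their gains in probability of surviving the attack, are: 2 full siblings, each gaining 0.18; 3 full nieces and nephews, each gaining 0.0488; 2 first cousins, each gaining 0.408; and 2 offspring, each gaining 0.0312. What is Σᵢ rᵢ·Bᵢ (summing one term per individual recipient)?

r to a full sibling = 1/2 (full sibs share both parents — two paths of length 2: r = 2·(1/2)^2 = 1/2).
r to a full niece or nephew = 0.25 (full aunt/uncle↔niece/nephew: two paths of length 3 through the shared grandparent pair: r = 2·(1/2)^3 = 1/4).
r to a first cousin = 1/8 (first cousins share one grandparent pair — two paths of length 4: r = 2·(1/2)^4 = 1/8).
r to an offspring = 1/2 (one parent–offspring link: r = (1/2)^1 = 1/2).
Summing one r·B term per recipient: 2·0.5·0.18 + 3·0.25·0.0488 + 2·0.125·0.408 + 2·0.5·0.0312 = 0.3498.

0.3498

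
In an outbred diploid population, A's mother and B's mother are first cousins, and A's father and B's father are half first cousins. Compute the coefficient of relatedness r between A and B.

0.046875

Relatedness sums over independent paths through distinct common ancestors.
A and B are related in two ways: second cousins through their mothers (r = 1/32) and half second cousins through their fathers (r = 1/64).
r = 1/32 + 1/64 = 3/64 = 0.046875.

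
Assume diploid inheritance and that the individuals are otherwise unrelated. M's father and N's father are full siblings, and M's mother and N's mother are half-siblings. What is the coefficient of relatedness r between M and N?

Independent pedigree routes through distinct common ancestors add.
M and N are related in two ways: first cousins through their fathers (r = 1/8) and half first cousins through their mothers (r = 1/16).
r = 1/8 + 1/16 = 3/16 = 0.1875.

0.1875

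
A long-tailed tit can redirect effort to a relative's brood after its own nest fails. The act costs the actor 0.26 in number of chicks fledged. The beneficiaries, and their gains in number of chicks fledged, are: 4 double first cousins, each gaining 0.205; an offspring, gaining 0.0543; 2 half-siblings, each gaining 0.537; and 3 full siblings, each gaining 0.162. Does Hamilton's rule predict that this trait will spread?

Yes

Hamilton's rule: the trait is favored when the sum of r·B over every recipient exceeds the actor's cost C.
r to a double first cousin = 0.25 (double first cousins share both grandparent pairs — four paths of length 4: r = 4·(1/2)^4 = 1/4).
r to an offspring = 1/2 (one parent–offspring link: r = (1/2)^1 = 1/2).
r to a half-sibling = 0.25 (half-sibs share one parent — one path of length 2: r = (1/2)^2 = 1/4).
r to a full sibling = 0.5 (full sibs share both parents — two paths of length 2: r = 2·(1/2)^2 = 1/2).
Summing one r·B term per recipient: 4·0.25·0.205 + 1·0.5·0.0543 + 2·0.25·0.537 + 3·0.5·0.162 = 0.74365.
0.74365 > 0.26: the indirect benefit exceeds the cost.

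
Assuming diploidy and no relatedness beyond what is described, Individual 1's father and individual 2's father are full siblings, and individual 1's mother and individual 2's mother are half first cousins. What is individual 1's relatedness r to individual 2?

0.140625

With two independent routes of shared ancestry, r is the sum of the two contributions.
Individual 1 and individual 2 are related in two ways: first cousins through their fathers (r = 1/8) and half second cousins through their mothers (r = 1/64).
r = 1/8 + 1/64 = 9/64 = 0.140625.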